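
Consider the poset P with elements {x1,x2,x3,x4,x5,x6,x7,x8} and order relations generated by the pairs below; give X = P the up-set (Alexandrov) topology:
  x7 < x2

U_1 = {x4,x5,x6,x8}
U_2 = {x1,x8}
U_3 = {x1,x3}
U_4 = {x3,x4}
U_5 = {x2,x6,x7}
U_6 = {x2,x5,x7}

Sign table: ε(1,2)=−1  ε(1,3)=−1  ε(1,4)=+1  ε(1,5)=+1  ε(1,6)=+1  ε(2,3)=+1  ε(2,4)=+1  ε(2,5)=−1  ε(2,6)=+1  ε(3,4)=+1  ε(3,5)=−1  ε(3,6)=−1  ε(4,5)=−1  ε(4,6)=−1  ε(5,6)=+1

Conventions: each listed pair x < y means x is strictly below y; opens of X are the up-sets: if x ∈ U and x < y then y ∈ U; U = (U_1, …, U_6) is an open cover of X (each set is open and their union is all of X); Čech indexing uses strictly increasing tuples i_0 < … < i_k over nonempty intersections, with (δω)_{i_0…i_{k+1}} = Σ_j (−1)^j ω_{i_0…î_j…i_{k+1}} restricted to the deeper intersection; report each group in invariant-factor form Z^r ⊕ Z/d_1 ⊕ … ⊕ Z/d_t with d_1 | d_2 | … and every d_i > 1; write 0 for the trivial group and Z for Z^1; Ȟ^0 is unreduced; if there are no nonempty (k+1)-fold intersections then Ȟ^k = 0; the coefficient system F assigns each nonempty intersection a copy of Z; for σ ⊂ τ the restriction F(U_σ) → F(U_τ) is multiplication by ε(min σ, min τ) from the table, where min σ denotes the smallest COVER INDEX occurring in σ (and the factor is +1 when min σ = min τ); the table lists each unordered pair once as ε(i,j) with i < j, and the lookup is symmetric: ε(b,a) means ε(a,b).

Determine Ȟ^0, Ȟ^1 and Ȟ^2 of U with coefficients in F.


Ȟ^0(U;F) ≅ 0, Ȟ^1(U;F) ≅ Z ⊕ Z/2, Ȟ^2(U;F) ≅ 0

nerve of the cover:
  U12={x8} U14={x4} U15={x6} U16={x5} U23={x1} U34={x3} U56={x2,x7}
C dims 6,7; δ0: rk 6, SNF 1^5·2
Ȟ^0 = (6 − 6) − 0 = 0, so Ȟ^0 ≅ 0
Ȟ^1 = (7 − 0) − 6 = 1 plus torsion [2], so Ȟ^1 ≅ Z ⊕ Z/2
Ȟ^2 = (0 − 0) − 0 = 0, so Ȟ^2 ≅ 0


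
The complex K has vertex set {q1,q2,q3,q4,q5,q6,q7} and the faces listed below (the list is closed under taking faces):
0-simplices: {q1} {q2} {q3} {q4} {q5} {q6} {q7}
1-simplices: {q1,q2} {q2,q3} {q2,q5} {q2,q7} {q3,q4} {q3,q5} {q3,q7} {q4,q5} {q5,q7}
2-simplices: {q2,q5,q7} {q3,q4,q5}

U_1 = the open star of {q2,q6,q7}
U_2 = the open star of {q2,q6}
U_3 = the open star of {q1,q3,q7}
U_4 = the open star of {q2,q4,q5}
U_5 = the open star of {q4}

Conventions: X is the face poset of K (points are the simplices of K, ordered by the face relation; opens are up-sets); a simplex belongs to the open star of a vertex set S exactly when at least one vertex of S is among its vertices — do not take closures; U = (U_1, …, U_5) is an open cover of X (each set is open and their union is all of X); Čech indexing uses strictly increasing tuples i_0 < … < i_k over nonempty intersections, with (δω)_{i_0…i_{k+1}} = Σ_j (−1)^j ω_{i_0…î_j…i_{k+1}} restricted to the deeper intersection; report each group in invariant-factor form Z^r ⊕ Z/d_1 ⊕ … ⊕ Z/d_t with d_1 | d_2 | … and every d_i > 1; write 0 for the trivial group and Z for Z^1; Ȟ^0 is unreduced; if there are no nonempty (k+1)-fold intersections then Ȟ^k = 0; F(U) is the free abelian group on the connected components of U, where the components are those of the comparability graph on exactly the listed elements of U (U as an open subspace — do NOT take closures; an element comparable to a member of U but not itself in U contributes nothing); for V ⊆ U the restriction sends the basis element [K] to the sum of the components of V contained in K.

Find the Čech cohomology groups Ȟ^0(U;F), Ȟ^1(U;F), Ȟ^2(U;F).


nerve simplices:
  U1={{q2},{q6},{q7},{q1,q2},{q2,q3},{q2,q5},{q2,q7},{q3,q7},{q5,q7},{q2,q5,q7}} U2={{q2},{q6},{q1,q2},{q2,q3},{q2,q5},{q2,q7},{q2,q5,q7}} U3={{q1},{q3},{q7},{q1,q2},{q2,q3},{q2,q7},{q3,q4},{q3,q5},{q3,q7},{q5,q7},{q2,q5,q7},{q3,q4,q5}} U4={{q2},{q4},{q5},{q1,q2},{q2,q3},{q2,q5},{q2,q7},{q3,q4},{q3,q5},{q4,q5},{q5,q7},{q2,q5,q7},{q3,q4,q5}} U5={{q4},{q3,q4},{q4,q5},{q3,q4,q5}}
  U12={{q2},{q6},{q1,q2},{q2,q3},{q2,q5},{q2,q7},{q2,q5,q7}} U13={{q7},{q1,q2},{q2,q3},{q2,q7},{q3,q7},{q5,q7},{q2,q5,q7}} U14={{q2},{q1,q2},{q2,q3},{q2,q5},{q2,q7},{q5,q7},{q2,q5,q7}} U23={{q1,q2},{q2,q3},{q2,q7},{q2,q5,q7}} U24={{q2},{q1,q2},{q2,q3},{q2,q5},{q2,q7},{q2,q5,q7}} U34={{q1,q2},{q2,q3},{q2,q7},{q3,q4},{q3,q5},{q5,q7},{q2,q5,q7},{q3,q4,q5}} U35={{q3,q4},{q3,q4,q5}} U45={{q4},{q3,q4},{q4,q5},{q3,q4,q5}}
  U123={{q1,q2},{q2,q3},{q2,q7},{q2,q5,q7}} U124={{q2},{q1,q2},{q2,q3},{q2,q5},{q2,q7},{q2,q5,q7}} U134={{q1,q2},{q2,q3},{q2,q7},{q5,q7},{q2,q5,q7}} U234={{q1,q2},{q2,q3},{q2,q7},{q2,q5,q7}} U345={{q3,q4},{q3,q4,q5}}
  U1234={{q1,q2},{q2,q3},{q2,q7},{q2,q5,q7}}
components per intersection:
  U1: {{q2},{q7},{q1,q2},{q2,q3},{q2,q5},{q2,q7},{q3,q7},{q5,q7},{q2,q5,q7}} {{q6}}
  U2: {{q2},{q1,q2},{q2,q3},{q2,q5},{q2,q7},{q2,q5,q7}} {{q6}}
  U3: {{q1},{q1,q2}} {{q3},{q7},{q2,q3},{q2,q7},{q3,q4},{q3,q5},{q3,q7},{q5,q7},{q2,q5,q7},{q3,q4,q5}}
  U4: {{q2},{q4},{q5},{q1,q2},{q2,q3},{q2,q5},{q2,q7},{q3,q4},{q3,q5},{q4,q5},{q5,q7},{q2,q5,q7},{q3,q4,q5}}
  U5: {{q4},{q3,q4},{q4,q5},{q3,q4,q5}}
  U12: {{q2},{q1,q2},{q2,q3},{q2,q5},{q2,q7},{q2,q5,q7}} {{q6}}
  U13: {{q7},{q2,q7},{q3,q7},{q5,q7},{q2,q5,q7}} {{q1,q2}} {{q2,q3}}
  U14: {{q2},{q1,q2},{q2,q3},{q2,q5},{q2,q7},{q5,q7},{q2,q5,q7}}
  U23: {{q1,q2}} {{q2,q3}} {{q2,q7},{q2,q5,q7}}
  U24: {{q2},{q1,q2},{q2,q3},{q2,q5},{q2,q7},{q2,q5,q7}}
  U34: {{q1,q2}} {{q2,q3}} {{q2,q7},{q5,q7},{q2,q5,q7}} {{q3,q4},{q3,q5},{q3,q4,q5}}
  U35: {{q3,q4},{q3,q4,q5}}
  U45: {{q4},{q3,q4},{q4,q5},{q3,q4,q5}}
  U123: {{q1,q2}} {{q2,q3}} {{q2,q7},{q2,q5,q7}}
  U124: {{q2},{q1,q2},{q2,q3},{q2,q5},{q2,q7},{q2,q5,q7}}
  U134: {{q1,q2}} {{q2,q3}} {{q2,q7},{q5,q7},{q2,q5,q7}}
  U234: {{q1,q2}} {{q2,q3}} {{q2,q7},{q2,q5,q7}}
  U345: {{q3,q4},{q3,q4,q5}}
  U1234: {{q1,q2}} {{q2,q3}} {{q2,q7},{q2,q5,q7}}
C dims 8,16,11,3; δ0: rk 6, SNF 1^6; δ1: rk 8, SNF 1^8; δ2: rk 3, SNF 1^3
degree 0: 8−6−0 = 2 → Ȟ^0 ≅ Z^2
degree 1: 16−8−6 = 2 → Ȟ^1 ≅ Z^2
degree 2: 11−3−8 = 0 → Ȟ^2 ≅ 0

Ȟ^0 = Z^2; Ȟ^1 = Z^2; Ȟ^2 = 0


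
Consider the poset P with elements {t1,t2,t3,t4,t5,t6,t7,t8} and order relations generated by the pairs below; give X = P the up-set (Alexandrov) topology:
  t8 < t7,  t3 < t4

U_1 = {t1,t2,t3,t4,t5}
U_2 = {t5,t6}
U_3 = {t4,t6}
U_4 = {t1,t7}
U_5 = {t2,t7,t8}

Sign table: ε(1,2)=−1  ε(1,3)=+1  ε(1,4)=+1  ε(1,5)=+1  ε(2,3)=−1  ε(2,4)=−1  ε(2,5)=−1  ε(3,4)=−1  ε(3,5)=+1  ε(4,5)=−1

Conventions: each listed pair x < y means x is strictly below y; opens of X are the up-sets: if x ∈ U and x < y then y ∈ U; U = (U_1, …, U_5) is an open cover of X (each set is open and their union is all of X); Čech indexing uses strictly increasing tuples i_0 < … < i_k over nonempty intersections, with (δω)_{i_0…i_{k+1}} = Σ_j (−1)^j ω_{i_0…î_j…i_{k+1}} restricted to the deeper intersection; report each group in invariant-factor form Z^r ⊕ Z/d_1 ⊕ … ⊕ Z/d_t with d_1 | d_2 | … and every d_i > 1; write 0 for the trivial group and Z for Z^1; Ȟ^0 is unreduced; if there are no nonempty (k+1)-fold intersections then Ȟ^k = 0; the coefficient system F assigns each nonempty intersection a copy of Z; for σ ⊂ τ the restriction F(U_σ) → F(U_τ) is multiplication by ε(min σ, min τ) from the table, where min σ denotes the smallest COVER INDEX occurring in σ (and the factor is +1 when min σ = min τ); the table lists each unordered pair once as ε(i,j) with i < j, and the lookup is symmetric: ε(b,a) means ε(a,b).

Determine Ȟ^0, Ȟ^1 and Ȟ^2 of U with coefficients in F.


Ȟ^0 ≅ 0; Ȟ^1 ≅ Z ⊕ Z/2; Ȟ^2 ≅ 0

nonempty overlaps:
  U12={t5} U13={t4} U14={t1} U15={t2} U23={t6} U45={t7}
C dims 5,6; δ0: rk 5, SNF 1^4·2
degree 0: 5−5−0 = 0 → Ȟ^0 ≅ 0
degree 1: 6−0−5 = 1 plus torsion [2] → Ȟ^1 ≅ Z ⊕ Z/2
degree 2: 0−0−0 = 0 → Ȟ^2 ≅ 0


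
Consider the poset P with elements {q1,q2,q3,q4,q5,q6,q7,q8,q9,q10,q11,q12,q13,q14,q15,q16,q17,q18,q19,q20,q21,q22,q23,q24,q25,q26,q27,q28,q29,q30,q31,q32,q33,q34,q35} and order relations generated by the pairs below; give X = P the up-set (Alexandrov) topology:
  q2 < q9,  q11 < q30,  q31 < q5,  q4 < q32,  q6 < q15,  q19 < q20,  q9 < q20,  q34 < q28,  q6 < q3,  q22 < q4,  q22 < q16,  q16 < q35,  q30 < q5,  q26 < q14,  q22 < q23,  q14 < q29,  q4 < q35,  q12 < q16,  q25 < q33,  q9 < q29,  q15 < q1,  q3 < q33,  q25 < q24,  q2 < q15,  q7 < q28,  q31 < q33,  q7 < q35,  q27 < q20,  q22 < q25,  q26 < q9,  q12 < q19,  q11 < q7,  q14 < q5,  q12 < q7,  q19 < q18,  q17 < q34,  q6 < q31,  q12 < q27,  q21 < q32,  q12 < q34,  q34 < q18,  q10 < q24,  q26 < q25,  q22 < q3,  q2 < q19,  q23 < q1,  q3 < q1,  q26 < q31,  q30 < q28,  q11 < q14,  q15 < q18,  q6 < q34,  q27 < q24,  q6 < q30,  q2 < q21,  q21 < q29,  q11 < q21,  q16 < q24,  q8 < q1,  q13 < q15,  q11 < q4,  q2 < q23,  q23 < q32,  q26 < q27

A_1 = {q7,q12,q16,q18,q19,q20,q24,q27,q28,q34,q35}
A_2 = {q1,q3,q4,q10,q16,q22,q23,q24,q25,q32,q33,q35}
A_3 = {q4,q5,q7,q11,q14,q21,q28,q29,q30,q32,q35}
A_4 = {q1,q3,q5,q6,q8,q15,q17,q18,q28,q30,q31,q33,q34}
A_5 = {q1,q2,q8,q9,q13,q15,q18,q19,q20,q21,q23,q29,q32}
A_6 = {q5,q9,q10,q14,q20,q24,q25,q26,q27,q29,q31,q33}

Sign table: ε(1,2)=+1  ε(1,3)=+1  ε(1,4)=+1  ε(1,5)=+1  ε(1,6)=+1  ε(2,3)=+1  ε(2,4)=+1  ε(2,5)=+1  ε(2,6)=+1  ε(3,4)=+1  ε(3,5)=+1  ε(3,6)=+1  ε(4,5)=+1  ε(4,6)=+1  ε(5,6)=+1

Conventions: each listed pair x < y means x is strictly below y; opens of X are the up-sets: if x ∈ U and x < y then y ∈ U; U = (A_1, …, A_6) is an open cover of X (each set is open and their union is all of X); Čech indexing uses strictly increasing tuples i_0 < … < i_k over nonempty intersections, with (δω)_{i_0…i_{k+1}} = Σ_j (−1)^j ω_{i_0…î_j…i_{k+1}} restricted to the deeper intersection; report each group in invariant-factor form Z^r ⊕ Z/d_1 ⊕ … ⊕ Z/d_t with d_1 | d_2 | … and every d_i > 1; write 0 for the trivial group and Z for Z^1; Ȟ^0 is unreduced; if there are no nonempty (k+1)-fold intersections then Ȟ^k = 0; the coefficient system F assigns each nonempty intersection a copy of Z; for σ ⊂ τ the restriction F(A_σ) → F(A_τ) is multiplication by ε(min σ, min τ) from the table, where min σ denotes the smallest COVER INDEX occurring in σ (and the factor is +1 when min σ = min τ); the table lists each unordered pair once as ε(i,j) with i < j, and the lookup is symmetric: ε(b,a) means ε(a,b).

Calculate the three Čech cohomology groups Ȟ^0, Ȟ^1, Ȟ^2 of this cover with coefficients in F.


Ȟ^0 ≅ Z; Ȟ^1 ≅ 0; Ȟ^2 ≅ Z/2

cover nerve:
  A12={q16,q24,q35} A13={q7,q28,q35} A14={q18,q28,q34} A15={q18,q19,q20} A16={q20,q24,q27} A23={q4,q32,q35} A24={q1,q3,q33} A25={q1,q23,q32} A26={q10,q24,q25,q33} A34={q5,q28,q30} A35={q21,q29,q32} A36={q5,q14,q29} A45={q1,q8,q15,q18} A46={q5,q31,q33} A56={q9,q20,q29}
  A123={q35} A126={q24} A134={q28} A145={q18} A156={q20} A235={q32} A245={q1} A246={q33} A346={q5} A356={q29}
C dims 6,15,10; δ0: rk 5, SNF 1^5; δ1: rk 10, SNF 1^9·2
Ȟ^0: (6−5)−0=1 ⇒ Z
Ȟ^1: (15−10)−5=0 ⇒ 0
Ȟ^2: (10−0)−10=0 plus torsion [2] ⇒ Z/2


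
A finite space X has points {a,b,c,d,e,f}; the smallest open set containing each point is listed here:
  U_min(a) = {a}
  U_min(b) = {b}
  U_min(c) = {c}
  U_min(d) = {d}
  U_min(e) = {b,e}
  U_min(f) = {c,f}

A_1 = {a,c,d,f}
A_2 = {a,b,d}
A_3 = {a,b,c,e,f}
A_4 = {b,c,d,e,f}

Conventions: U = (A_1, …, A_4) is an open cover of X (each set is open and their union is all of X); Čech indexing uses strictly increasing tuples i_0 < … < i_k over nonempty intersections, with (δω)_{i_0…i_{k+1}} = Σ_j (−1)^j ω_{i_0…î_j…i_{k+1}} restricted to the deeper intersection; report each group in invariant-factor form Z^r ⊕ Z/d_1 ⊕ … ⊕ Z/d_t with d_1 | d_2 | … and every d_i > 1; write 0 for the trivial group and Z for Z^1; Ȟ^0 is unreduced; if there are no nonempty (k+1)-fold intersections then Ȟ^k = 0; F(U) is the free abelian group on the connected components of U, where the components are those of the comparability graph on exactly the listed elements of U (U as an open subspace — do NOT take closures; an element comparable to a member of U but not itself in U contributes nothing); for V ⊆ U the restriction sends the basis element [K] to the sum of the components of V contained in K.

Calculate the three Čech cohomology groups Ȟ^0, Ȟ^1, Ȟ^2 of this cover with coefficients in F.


Ȟ^0 = Z^4,  Ȟ^1 = 0,  Ȟ^2 = 0

nerve simplices:
  A12={a,d} A13={a,c,f} A14={c,d,f} A23={a,b} A24={b,d} A34={b,c,e,f}
  A123={a} A124={d} A134={c,f} A234={b}
components per intersection:
  A1: {a} {c,f} {d}
  A2: {a} {b} {d}
  A3: {a} {b,e} {c,f}
  A4: {b,e} {c,f} {d}
  A12: {a} {d}
  A13: {a} {c,f}
  A14: {c,f} {d}
  A23: {a} {b}
  A24: {b} {d}
  A34: {b,e} {c,f}
  A123: {a}
  A124: {d}
  A134: {c,f}
  A234: {b}
C dims 12,12,4; δ0: rk 8, SNF 1^8; δ1: rk 4, SNF 1^4
degree 0: 12−8−0 = 4 → Ȟ^0 ≅ Z^4
degree 1: 12−4−8 = 0 → Ȟ^1 ≅ 0
degree 2: 4−0−4 = 0 → Ȟ^2 ≅ 0


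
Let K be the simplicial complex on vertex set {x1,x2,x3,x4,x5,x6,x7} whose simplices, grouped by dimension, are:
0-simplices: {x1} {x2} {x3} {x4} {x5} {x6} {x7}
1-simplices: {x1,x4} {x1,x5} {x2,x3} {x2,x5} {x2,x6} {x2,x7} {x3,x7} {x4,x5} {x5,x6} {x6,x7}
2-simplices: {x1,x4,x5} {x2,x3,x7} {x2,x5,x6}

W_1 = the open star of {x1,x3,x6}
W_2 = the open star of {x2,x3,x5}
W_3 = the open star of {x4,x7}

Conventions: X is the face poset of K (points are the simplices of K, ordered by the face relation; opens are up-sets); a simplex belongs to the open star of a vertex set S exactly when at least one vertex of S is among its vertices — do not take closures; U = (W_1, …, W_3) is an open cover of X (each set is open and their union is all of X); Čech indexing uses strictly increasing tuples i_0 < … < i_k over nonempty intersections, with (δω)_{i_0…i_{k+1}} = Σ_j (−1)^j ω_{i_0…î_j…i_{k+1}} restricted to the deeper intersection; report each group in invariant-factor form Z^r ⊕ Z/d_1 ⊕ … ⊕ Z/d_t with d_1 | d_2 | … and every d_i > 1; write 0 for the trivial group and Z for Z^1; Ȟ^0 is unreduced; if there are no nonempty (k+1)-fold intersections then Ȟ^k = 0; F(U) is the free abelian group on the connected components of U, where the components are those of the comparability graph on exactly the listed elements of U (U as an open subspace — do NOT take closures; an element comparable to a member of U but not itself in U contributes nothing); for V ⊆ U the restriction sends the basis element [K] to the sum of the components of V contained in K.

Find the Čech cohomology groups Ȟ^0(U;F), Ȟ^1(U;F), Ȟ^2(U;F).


Ȟ^0 ≅ Z; Ȟ^1 ≅ Z; Ȟ^2 ≅ 0

nonempty overlaps:
  W1={{x1},{x3},{x6},{x1,x4},{x1,x5},{x2,x3},{x2,x6},{x3,x7},{x5,x6},{x6,x7},{x1,x4,x5},{x2,x3,x7},{x2,x5,x6}} W2={{x2},{x3},{x5},{x1,x5},{x2,x3},{x2,x5},{x2,x6},{x2,x7},{x3,x7},{x4,x5},{x5,x6},{x1,x4,x5},{x2,x3,x7},{x2,x5,x6}} W3={{x4},{x7},{x1,x4},{x2,x7},{x3,x7},{x4,x5},{x6,x7},{x1,x4,x5},{x2,x3,x7}}
  W12={{x3},{x1,x5},{x2,x3},{x2,x6},{x3,x7},{x5,x6},{x1,x4,x5},{x2,x3,x7},{x2,x5,x6}} W13={{x1,x4},{x3,x7},{x6,x7},{x1,x4,x5},{x2,x3,x7}} W23={{x2,x7},{x3,x7},{x4,x5},{x1,x4,x5},{x2,x3,x7}}
  W123={{x3,x7},{x1,x4,x5},{x2,x3,x7}}
components per intersection:
  W1: {{x1},{x1,x4},{x1,x5},{x1,x4,x5}} {{x3},{x2,x3},{x3,x7},{x2,x3,x7}} {{x6},{x2,x6},{x5,x6},{x6,x7},{x2,x5,x6}}
  W2: {{x2},{x3},{x5},{x1,x5},{x2,x3},{x2,x5},{x2,x6},{x2,x7},{x3,x7},{x4,x5},{x5,x6},{x1,x4,x5},{x2,x3,x7},{x2,x5,x6}}
  W3: {{x4},{x1,x4},{x4,x5},{x1,x4,x5}} {{x7},{x2,x7},{x3,x7},{x6,x7},{x2,x3,x7}}
  W12: {{x3},{x2,x3},{x3,x7},{x2,x3,x7}} {{x1,x5},{x1,x4,x5}} {{x2,x6},{x5,x6},{x2,x5,x6}}
  W13: {{x1,x4},{x1,x4,x5}} {{x3,x7},{x2,x3,x7}} {{x6,x7}}
  W23: {{x2,x7},{x3,x7},{x2,x3,x7}} {{x4,x5},{x1,x4,x5}}
  W123: {{x3,x7},{x2,x3,x7}} {{x1,x4,x5}}
C dims 6,8,2; δ0: rk 5, SNF 1^5; δ1: rk 2, SNF 1^2
degree 0: 6−5−0 = 1 → Ȟ^0 ≅ Z
degree 1: 8−2−5 = 1 → Ȟ^1 ≅ Z
degree 2: 2−0−2 = 0 → Ȟ^2 ≅ 0


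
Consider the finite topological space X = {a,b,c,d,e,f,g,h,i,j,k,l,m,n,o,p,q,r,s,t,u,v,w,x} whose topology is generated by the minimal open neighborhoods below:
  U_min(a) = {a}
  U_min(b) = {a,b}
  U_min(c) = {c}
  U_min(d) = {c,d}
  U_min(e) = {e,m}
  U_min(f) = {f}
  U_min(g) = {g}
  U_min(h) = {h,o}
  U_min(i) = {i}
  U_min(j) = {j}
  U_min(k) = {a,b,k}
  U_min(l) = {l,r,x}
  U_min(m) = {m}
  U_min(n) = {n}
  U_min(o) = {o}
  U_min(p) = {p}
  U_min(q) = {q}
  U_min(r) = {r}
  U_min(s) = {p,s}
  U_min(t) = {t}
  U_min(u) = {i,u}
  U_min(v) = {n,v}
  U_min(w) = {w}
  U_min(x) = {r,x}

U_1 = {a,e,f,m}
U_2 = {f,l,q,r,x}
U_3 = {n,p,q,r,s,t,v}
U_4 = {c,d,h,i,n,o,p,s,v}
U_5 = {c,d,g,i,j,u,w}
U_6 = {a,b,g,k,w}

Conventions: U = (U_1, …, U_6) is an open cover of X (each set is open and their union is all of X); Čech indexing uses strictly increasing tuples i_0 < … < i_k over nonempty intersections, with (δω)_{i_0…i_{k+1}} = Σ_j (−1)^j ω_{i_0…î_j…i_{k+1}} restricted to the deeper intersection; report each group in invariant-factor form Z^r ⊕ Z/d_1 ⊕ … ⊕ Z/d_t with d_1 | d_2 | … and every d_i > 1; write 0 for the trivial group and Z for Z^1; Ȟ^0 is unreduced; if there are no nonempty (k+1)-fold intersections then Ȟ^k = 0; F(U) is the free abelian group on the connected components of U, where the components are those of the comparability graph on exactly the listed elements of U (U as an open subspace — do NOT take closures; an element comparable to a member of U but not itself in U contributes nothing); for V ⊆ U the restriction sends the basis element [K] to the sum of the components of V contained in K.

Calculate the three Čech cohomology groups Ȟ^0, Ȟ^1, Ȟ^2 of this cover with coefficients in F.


nonempty intersections:
  U12={f} U16={a} U23={q,r} U34={n,p,s,v} U45={c,d,i} U56={g,w}
components per intersection:
  U1: {a} {e,m} {f}
  U2: {f} {l,r,x} {q}
  U3: {n,v} {p,s} {q} {r} {t}
  U4: {c,d} {h,o} {i} {n,v} {p,s}
  U5: {c,d} {g} {i,u} {j} {w}
  U6: {a,b,k} {g} {w}
  U12: {f}
  U16: {a}
  U23: {q} {r}
  U34: {n,v} {p,s}
  U45: {c,d} {i}
  U56: {g} {w}
C dims 24,10; δ0: rk 10, SNF 1^10
Ȟ^0: (24−10)−0=14 ⇒ Z^14
Ȟ^1: (10−0)−10=0 ⇒ 0
Ȟ^2: (0−0)−0=0 ⇒ 0

Ȟ^0 ≅ Z^14, Ȟ^1 ≅ 0 and Ȟ^2 ≅ 0


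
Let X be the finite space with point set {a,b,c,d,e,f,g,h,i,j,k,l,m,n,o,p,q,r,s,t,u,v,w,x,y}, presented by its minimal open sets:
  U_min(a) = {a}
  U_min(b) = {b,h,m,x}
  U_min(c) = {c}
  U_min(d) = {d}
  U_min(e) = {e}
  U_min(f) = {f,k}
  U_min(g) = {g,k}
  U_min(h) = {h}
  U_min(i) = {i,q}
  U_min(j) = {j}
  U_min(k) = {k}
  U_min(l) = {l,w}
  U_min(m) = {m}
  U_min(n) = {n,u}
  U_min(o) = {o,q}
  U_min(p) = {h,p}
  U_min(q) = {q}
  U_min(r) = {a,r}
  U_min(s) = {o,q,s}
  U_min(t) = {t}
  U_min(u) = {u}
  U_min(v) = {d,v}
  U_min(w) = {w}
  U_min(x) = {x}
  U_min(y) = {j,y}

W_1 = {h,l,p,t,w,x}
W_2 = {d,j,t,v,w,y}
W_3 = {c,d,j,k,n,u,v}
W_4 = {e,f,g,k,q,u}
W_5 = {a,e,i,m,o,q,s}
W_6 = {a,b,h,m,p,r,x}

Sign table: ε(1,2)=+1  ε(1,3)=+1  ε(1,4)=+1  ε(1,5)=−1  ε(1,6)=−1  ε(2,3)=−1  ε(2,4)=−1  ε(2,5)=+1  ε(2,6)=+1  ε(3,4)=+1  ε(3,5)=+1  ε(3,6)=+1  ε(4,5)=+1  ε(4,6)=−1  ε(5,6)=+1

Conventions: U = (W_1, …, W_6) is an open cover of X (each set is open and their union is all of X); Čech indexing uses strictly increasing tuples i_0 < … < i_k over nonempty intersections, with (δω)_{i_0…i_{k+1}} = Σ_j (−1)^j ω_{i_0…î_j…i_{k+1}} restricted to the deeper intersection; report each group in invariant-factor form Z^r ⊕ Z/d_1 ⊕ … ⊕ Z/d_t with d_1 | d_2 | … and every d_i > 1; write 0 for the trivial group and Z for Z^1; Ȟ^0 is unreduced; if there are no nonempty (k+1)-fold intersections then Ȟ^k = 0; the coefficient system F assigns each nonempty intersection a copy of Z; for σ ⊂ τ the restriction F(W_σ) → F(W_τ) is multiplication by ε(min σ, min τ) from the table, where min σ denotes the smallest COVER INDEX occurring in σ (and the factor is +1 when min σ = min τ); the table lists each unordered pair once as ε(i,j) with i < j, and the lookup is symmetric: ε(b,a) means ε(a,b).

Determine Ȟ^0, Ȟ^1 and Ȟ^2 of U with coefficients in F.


nerve of the cover:
  W12={t,w} W16={h,p,x} W23={d,j,v} W34={k,u} W45={e,q} W56={a,m}
C dims 6,6; δ0: rk 5, SNF 1^5
Ȟ^0 = (6 − 5) − 0 = 1, so Ȟ^0 ≅ Z
Ȟ^1 = (6 − 0) − 5 = 1, so Ȟ^1 ≅ Z
Ȟ^2 = (0 − 0) − 0 = 0, so Ȟ^2 ≅ 0

Ȟ^0(U;F) ≅ Z, Ȟ^1(U;F) ≅ Z, Ȟ^2(U;F) ≅ 0


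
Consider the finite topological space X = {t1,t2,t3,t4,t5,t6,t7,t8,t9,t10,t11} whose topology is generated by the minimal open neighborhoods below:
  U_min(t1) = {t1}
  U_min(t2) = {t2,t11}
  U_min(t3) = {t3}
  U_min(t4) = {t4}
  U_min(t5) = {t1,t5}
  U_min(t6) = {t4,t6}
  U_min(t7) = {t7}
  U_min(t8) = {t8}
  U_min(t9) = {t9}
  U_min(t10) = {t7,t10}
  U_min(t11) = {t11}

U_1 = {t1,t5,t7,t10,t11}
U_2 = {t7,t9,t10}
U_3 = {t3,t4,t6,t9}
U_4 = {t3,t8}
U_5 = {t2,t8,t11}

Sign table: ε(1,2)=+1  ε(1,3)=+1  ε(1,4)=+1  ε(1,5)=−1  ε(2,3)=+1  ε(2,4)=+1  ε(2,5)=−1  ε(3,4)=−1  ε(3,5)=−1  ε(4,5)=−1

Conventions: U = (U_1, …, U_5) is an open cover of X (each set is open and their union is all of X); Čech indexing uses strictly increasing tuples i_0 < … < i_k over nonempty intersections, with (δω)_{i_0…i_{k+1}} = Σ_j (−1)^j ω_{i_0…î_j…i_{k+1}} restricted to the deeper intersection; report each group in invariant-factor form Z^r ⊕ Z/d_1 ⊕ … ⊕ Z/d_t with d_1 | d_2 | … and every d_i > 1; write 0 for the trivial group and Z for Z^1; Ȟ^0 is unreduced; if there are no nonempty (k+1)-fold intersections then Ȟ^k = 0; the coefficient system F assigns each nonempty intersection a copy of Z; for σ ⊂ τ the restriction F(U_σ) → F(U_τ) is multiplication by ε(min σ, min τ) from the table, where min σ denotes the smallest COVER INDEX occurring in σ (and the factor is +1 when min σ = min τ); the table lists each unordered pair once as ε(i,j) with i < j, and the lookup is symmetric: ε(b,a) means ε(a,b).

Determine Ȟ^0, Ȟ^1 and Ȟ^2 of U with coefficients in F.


Ȟ^0 ≅ 0, Ȟ^1 ≅ Z/2 and Ȟ^2 ≅ 0

nonempty intersections:
  U12={t7,t10} U15={t11} U23={t9} U34={t3} U45={t8}
C dims 5,5; δ0: rk 5, SNF 1^4·2
Ȟ^0: (5−5)−0=0 ⇒ 0
Ȟ^1: (5−0)−5=0 plus torsion [2] ⇒ Z/2
Ȟ^2: (0−0)−0=0 ⇒ 0


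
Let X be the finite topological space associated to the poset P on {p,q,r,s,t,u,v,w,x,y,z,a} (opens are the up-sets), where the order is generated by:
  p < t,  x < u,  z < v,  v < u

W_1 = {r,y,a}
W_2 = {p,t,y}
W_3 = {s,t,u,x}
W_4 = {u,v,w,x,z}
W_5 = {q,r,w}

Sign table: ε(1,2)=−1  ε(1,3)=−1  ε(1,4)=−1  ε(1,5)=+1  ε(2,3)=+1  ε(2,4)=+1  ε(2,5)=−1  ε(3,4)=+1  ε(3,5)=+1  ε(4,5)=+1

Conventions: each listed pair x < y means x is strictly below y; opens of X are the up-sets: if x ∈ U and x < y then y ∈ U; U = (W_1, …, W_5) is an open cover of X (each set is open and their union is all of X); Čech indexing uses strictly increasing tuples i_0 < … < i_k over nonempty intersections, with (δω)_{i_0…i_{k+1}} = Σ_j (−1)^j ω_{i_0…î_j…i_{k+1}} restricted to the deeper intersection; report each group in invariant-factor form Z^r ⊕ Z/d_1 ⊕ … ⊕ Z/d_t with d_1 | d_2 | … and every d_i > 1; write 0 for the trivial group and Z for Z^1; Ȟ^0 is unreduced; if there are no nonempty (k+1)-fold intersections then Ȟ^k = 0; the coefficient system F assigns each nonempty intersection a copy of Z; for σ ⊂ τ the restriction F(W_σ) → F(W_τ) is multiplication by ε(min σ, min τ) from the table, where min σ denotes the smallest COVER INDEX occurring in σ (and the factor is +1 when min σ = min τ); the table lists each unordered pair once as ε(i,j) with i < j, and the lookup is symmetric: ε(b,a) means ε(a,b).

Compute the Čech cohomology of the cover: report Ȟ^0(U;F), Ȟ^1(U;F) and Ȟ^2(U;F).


Ȟ^0 ≅ 0; Ȟ^1 ≅ Z/2; Ȟ^2 ≅ 0

nonempty overlaps:
  W12={y} W15={r} W23={t} W34={u,x} W45={w}
C dims 5,5; δ0: rk 5, SNF 1^4·2
degree 0: 5−5−0 = 0 → Ȟ^0 ≅ 0
degree 1: 5−0−5 = 0 plus torsion [2] → Ȟ^1 ≅ Z/2
degree 2: 0−0−0 = 0 → Ȟ^2 ≅ 0


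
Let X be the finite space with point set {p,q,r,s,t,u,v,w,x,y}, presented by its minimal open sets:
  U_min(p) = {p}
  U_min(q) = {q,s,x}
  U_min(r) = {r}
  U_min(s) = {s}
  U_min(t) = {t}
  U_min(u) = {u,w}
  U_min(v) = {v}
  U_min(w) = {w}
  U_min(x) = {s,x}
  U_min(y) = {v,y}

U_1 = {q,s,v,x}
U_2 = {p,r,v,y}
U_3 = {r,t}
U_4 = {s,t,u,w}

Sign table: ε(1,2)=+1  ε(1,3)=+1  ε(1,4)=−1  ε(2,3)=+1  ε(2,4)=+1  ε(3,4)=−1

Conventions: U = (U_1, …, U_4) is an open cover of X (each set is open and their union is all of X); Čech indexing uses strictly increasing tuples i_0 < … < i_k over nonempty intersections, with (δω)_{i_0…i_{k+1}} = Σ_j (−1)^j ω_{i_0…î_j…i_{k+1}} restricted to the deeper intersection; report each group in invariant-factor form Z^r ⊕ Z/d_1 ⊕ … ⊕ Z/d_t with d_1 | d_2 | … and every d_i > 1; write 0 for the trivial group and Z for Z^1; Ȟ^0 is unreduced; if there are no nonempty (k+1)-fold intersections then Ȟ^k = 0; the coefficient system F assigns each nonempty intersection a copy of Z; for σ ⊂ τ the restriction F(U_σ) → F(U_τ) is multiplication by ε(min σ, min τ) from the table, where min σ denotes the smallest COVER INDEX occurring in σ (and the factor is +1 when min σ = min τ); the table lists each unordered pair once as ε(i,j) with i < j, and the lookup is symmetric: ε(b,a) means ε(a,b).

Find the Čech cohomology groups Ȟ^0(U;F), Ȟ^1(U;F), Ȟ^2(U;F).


Ȟ^0 ≅ Z, Ȟ^1 ≅ Z, Ȟ^2 ≅ 0

intersection data:
  U12={v} U14={s} U23={r} U34={t}
C dims 4,4; δ0: rk 3, SNF 1^3
Ȟ^0 = (4 − 3) − 0 = 1, so Ȟ^0 ≅ Z
Ȟ^1 = (4 − 0) − 3 = 1, so Ȟ^1 ≅ Z
Ȟ^2 = (0 − 0) − 0 = 0, so Ȟ^2 ≅ 0


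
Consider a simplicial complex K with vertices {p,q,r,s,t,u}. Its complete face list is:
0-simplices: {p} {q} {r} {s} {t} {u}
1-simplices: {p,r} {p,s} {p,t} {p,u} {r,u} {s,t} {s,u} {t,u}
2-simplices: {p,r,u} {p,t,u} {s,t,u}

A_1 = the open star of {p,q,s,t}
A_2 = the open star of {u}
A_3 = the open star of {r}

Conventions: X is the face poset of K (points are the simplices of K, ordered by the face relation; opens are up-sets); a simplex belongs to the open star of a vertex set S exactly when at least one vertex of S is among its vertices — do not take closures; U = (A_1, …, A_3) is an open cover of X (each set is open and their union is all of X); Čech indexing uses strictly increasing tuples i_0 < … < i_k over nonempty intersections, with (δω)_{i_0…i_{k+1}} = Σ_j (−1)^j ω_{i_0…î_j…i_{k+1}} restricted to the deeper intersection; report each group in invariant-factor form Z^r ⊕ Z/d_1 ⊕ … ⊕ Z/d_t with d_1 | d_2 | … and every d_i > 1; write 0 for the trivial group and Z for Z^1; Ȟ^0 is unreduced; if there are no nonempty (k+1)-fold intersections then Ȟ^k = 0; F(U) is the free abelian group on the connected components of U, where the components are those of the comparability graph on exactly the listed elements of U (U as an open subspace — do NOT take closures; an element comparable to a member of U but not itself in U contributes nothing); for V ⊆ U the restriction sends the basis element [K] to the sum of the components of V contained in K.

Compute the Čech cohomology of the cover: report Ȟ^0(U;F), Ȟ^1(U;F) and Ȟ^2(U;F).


intersection data:
  A1={{p},{q},{s},{t},{p,r},{p,s},{p,t},{p,u},{s,t},{s,u},{t,u},{p,r,u},{p,t,u},{s,t,u}} A2={{u},{p,u},{r,u},{s,u},{t,u},{p,r,u},{p,t,u},{s,t,u}} A3={{r},{p,r},{r,u},{p,r,u}}
  A12={{p,u},{s,u},{t,u},{p,r,u},{p,t,u},{s,t,u}} A13={{p,r},{p,r,u}} A23={{r,u},{p,r,u}}
  A123={{p,r,u}}
components per intersection:
  A1: {{p},{s},{t},{p,r},{p,s},{p,t},{p,u},{s,t},{s,u},{t,u},{p,r,u},{p,t,u},{s,t,u}} {{q}}
  A2: {{u},{p,u},{r,u},{s,u},{t,u},{p,r,u},{p,t,u},{s,t,u}}
  A3: {{r},{p,r},{r,u},{p,r,u}}
  A12: {{p,u},{s,u},{t,u},{p,r,u},{p,t,u},{s,t,u}}
  A13: {{p,r},{p,r,u}}
  A23: {{r,u},{p,r,u}}
  A123: {{p,r,u}}
C dims 4,3,1; δ0: rk 2, SNF 1^2; δ1: rk 1, SNF 1^1
Ȟ^0 = (4 − 2) − 0 = 2, so Ȟ^0 ≅ Z^2
Ȟ^1 = (3 − 1) − 2 = 0, so Ȟ^1 ≅ 0
Ȟ^2 = (1 − 0) − 1 = 0, so Ȟ^2 ≅ 0

Ȟ^0 ≅ Z^2,  Ȟ^1 ≅ 0,  Ȟ^2 ≅ 0


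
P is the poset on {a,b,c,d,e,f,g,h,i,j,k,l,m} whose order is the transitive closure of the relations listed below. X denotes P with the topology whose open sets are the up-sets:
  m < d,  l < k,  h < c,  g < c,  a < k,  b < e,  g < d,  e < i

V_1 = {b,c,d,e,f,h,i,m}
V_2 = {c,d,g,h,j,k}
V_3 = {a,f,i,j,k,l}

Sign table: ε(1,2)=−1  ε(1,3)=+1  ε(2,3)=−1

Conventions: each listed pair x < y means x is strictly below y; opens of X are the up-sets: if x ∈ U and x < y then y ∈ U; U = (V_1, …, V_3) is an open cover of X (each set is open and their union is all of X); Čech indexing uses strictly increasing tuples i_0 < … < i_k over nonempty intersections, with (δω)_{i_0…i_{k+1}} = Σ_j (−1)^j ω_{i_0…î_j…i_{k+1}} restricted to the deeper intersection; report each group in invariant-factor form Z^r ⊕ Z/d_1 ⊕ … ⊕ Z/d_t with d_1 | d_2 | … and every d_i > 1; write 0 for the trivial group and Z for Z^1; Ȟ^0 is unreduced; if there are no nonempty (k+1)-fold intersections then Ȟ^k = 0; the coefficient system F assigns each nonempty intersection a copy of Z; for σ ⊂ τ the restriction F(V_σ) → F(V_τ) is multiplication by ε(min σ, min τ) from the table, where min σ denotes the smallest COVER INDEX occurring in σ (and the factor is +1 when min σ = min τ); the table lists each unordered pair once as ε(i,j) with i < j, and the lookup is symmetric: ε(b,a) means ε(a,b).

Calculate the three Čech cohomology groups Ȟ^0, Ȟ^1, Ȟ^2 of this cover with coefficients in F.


nerve simplices:
  V12={c,d,h} V13={f,i} V23={j,k}
C dims 3,3; δ0: rk 2, SNF 1^2
degree 0: 3−2−0 = 1 → Ȟ^0 ≅ Z
degree 1: 3−0−2 = 1 → Ȟ^1 ≅ Z
degree 2: 0−0−0 = 0 → Ȟ^2 ≅ 0

Ȟ^0(U;F) ≅ Z,  Ȟ^1(U;F) ≅ Z,  Ȟ^2(U;F) ≅ 0


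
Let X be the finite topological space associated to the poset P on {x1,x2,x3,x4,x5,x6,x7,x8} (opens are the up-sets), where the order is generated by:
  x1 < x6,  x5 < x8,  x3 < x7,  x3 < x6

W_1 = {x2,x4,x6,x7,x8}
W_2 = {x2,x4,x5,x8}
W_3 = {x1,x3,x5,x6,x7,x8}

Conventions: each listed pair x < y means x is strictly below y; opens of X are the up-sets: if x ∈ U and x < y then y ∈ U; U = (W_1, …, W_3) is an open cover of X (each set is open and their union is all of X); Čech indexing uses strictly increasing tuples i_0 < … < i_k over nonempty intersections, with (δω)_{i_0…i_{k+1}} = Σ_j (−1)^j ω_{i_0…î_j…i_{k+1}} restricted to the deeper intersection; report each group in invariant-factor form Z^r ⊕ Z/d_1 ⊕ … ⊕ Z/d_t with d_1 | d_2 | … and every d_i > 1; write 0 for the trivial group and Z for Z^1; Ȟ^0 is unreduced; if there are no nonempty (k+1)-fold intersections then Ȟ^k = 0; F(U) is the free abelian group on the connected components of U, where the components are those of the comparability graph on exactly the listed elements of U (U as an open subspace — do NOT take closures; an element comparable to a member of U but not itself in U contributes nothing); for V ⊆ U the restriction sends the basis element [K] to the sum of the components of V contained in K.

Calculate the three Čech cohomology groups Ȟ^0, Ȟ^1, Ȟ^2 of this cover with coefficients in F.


Ȟ^0 = Z^4; Ȟ^1 = 0; Ȟ^2 = 0

nerve of the cover:
  W12={x2,x4,x8} W13={x6,x7,x8} W23={x5,x8}
  W123={x8}
components per intersection:
  W1: {x2} {x4} {x6} {x7} {x8}
  W2: {x2} {x4} {x5,x8}
  W3: {x1,x3,x6,x7} {x5,x8}
  W12: {x2} {x4} {x8}
  W13: {x6} {x7} {x8}
  W23: {x5,x8}
  W123: {x8}
C dims 10,7,1; δ0: rk 6, SNF 1^6; δ1: rk 1, SNF 1^1
Ȟ^0 = (10 − 6) − 0 = 4, so Ȟ^0 ≅ Z^4
Ȟ^1 = (7 − 1) − 6 = 0, so Ȟ^1 ≅ 0
Ȟ^2 = (1 − 0) − 1 = 0, so Ȟ^2 ≅ 0


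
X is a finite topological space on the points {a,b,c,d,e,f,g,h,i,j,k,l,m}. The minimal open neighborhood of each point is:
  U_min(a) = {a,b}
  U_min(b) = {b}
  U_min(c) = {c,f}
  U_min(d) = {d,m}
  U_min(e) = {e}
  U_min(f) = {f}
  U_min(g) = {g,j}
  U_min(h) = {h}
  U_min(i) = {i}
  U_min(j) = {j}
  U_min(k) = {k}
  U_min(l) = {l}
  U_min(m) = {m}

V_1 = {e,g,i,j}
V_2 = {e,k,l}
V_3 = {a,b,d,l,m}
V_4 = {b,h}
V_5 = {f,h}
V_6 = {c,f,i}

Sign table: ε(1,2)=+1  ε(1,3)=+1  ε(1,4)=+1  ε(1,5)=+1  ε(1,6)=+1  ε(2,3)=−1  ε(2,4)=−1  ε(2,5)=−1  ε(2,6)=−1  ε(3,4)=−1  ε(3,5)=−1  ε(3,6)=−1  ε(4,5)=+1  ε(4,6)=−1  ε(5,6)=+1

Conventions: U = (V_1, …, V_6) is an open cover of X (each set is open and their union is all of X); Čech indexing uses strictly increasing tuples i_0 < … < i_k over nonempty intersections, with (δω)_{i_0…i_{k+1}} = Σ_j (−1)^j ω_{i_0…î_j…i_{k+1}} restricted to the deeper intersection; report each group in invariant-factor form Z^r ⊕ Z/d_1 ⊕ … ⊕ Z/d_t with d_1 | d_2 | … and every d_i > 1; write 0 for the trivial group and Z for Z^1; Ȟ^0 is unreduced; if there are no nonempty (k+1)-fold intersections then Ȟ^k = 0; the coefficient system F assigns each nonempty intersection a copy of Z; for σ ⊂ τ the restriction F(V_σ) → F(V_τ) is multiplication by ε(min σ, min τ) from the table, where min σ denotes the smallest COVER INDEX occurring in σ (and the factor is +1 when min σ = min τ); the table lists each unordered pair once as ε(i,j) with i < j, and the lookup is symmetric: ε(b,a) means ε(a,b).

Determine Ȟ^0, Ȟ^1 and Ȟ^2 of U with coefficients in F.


Ȟ^0 = Z,  Ȟ^1 = Z,  Ȟ^2 = 0

intersection data:
  V12={e} V16={i} V23={l} V34={b} V45={h} V56={f}
C dims 6,6; δ0: rk 5, SNF 1^5
Ȟ^0 = (6 − 5) − 0 = 1, so Ȟ^0 ≅ Z
Ȟ^1 = (6 − 0) − 5 = 1, so Ȟ^1 ≅ Z
Ȟ^2 = (0 − 0) − 0 = 0, so Ȟ^2 ≅ 0


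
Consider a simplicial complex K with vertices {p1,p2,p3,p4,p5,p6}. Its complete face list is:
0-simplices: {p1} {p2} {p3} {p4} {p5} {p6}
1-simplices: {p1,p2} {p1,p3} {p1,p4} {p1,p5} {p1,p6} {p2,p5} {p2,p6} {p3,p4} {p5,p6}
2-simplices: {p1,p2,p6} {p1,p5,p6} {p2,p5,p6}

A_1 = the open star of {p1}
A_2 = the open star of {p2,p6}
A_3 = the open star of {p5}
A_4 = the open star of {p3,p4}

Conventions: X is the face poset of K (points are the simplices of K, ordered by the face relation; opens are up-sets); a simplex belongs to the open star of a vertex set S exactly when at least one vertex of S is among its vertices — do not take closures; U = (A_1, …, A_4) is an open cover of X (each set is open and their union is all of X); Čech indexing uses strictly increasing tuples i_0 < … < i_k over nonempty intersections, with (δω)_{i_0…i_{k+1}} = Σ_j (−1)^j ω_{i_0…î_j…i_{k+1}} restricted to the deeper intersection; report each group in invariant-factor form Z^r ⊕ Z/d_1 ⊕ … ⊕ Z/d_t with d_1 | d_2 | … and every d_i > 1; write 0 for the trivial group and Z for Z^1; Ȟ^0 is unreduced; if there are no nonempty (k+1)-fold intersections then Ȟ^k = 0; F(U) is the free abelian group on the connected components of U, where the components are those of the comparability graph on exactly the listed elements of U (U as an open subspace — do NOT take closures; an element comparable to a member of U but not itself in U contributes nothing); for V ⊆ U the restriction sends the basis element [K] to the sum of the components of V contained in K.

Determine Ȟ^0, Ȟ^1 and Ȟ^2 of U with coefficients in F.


nonempty intersections:
  A1={{p1},{p1,p2},{p1,p3},{p1,p4},{p1,p5},{p1,p6},{p1,p2,p6},{p1,p5,p6}} A2={{p2},{p6},{p1,p2},{p1,p6},{p2,p5},{p2,p6},{p5,p6},{p1,p2,p6},{p1,p5,p6},{p2,p5,p6}} A3={{p5},{p1,p5},{p2,p5},{p5,p6},{p1,p5,p6},{p2,p5,p6}} A4={{p3},{p4},{p1,p3},{p1,p4},{p3,p4}}
  A12={{p1,p2},{p1,p6},{p1,p2,p6},{p1,p5,p6}} A13={{p1,p5},{p1,p5,p6}} A14={{p1,p3},{p1,p4}} A23={{p2,p5},{p5,p6},{p1,p5,p6},{p2,p5,p6}}
  A123={{p1,p5,p6}}
components per intersection:
  A1: {{p1},{p1,p2},{p1,p3},{p1,p4},{p1,p5},{p1,p6},{p1,p2,p6},{p1,p5,p6}}
  A2: {{p2},{p6},{p1,p2},{p1,p6},{p2,p5},{p2,p6},{p5,p6},{p1,p2,p6},{p1,p5,p6},{p2,p5,p6}}
  A3: {{p5},{p1,p5},{p2,p5},{p5,p6},{p1,p5,p6},{p2,p5,p6}}
  A4: {{p3},{p4},{p1,p3},{p1,p4},{p3,p4}}
  A12: {{p1,p2},{p1,p6},{p1,p2,p6},{p1,p5,p6}}
  A13: {{p1,p5},{p1,p5,p6}}
  A14: {{p1,p3}} {{p1,p4}}
  A23: {{p2,p5},{p5,p6},{p1,p5,p6},{p2,p5,p6}}
  A123: {{p1,p5,p6}}
C dims 4,5,1; δ0: rk 3, SNF 1^3; δ1: rk 1, SNF 1^1
Ȟ^0: (4−3)−0=1 ⇒ Z
Ȟ^1: (5−1)−3=1 ⇒ Z
Ȟ^2: (1−0)−1=0 ⇒ 0

Ȟ^0 ≅ Z; Ȟ^1 ≅ Z; Ȟ^2 ≅ 0


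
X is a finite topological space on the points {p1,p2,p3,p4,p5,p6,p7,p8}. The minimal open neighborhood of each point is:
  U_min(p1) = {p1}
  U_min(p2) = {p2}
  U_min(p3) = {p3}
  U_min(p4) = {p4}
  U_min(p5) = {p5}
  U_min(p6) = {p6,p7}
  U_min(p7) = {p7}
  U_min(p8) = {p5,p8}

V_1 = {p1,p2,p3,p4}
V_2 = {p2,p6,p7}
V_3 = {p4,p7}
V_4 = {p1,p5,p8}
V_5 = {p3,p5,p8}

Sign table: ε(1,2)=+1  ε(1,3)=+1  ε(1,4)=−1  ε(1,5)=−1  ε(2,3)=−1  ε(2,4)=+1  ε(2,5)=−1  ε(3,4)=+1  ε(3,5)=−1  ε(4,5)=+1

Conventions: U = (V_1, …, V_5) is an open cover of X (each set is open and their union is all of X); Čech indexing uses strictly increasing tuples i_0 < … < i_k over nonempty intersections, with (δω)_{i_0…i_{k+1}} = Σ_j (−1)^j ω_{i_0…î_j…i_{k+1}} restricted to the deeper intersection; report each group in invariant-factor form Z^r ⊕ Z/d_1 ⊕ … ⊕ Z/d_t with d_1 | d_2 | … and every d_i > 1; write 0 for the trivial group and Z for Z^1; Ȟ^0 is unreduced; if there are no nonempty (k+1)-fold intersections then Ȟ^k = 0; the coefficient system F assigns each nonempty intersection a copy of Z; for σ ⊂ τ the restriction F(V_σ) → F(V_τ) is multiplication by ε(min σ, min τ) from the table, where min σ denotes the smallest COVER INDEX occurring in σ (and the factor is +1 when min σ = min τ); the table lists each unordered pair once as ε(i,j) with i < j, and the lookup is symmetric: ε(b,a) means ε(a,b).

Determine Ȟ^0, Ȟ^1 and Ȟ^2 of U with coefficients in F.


Ȟ^0 = 0, Ȟ^1 = Z ⊕ Z/2 and Ȟ^2 = 0

nerve of the cover:
  V12={p2} V13={p4} V14={p1} V15={p3} V23={p7} V45={p5,p8}
C dims 5,6; δ0: rk 5, SNF 1^4·2
Ȟ^0 = (5 − 5) − 0 = 0, so Ȟ^0 ≅ 0
Ȟ^1 = (6 − 0) − 5 = 1 plus torsion [2], so Ȟ^1 ≅ Z ⊕ Z/2
Ȟ^2 = (0 − 0) − 0 = 0, so Ȟ^2 ≅ 0


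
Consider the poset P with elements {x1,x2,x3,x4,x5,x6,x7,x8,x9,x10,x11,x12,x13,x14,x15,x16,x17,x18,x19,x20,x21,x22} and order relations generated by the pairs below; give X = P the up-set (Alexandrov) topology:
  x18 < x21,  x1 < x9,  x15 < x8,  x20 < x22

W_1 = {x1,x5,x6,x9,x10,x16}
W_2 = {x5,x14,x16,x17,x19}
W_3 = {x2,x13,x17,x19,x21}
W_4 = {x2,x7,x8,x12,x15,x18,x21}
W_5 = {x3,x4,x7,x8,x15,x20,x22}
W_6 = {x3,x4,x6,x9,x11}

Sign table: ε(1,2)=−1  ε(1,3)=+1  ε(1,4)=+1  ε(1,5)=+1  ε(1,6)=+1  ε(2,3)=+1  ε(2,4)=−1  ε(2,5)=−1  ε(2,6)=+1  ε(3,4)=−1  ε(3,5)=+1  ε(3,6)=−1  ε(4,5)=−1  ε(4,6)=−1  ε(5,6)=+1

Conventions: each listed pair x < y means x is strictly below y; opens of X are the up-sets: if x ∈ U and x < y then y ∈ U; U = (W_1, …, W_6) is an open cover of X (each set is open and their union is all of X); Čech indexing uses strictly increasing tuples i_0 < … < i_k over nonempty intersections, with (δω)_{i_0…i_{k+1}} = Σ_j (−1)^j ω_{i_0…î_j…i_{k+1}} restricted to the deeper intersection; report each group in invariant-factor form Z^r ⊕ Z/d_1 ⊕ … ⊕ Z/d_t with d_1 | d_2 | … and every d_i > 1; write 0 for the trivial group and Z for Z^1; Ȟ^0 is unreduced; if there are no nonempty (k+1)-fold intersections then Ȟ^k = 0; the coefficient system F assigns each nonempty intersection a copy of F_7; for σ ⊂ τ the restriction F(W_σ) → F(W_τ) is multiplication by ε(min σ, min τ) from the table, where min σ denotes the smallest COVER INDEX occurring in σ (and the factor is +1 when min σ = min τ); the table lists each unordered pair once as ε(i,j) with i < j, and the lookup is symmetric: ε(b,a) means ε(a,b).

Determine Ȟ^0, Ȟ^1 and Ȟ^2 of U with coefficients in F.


nonempty overlaps:
  W12={x5,x16} W16={x6,x9} W23={x17,x19} W34={x2,x21} W45={x7,x8,x15} W56={x3,x4}
C dims 6,6; δ0: rk_F7 6
degree 0: 6−6−0 = 0 → Ȟ^0 ≅ 0
degree 1: 6−0−6 = 0 → Ȟ^1 ≅ 0
degree 2: 0−0−0 = 0 → Ȟ^2 ≅ 0

Ȟ^0 ≅ 0, Ȟ^1 ≅ 0, Ȟ^2 ≅ 0
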